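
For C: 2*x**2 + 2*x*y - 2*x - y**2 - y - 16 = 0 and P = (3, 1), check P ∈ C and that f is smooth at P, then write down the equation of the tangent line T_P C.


Tangent line at P: 12*x + 3*y - 39 = 0.

Step 1: f(3, 1) = 0, so P lies on C.
Step 2: partial derivatives
  f_x(x, y) = 4*x + 2*y - 2, f_y(x, y) = 2*x - 2*y - 1.
  f_x(P) = 12, f_y(P) = 3 (gradient nonzero, so P is smooth).
Step 3: tangent line at P: 12·(x − 3) + 3·(y − 1) = 0.
Expanding: 12*x + 3*y - 39 = 0.


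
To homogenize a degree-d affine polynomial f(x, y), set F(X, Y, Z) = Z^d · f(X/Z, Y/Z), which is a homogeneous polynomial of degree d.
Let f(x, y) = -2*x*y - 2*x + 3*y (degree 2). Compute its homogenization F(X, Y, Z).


F(X, Y, Z) = -2*X*Y - 2*X*Z + 3*Y*Z

deg(f) = 2.
Substitute x = X/Z, y = Y/Z into f, then multiply by Z^2.
  monomial -2·x^1·y^1 ↦ -2·X^1·Y^1·Z^0.
  monomial -2·x^1·y^0 ↦ -2·X^1·Y^0·Z^1.
  monomial 3·x^0·y^1 ↦ 3·X^0·Y^1·Z^1.
Collecting: F(X, Y, Z) = -2*X*Y - 2*X*Z + 3*Y*Z.


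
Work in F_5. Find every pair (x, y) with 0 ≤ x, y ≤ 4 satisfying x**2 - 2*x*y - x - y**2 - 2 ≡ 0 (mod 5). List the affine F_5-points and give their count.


Affine F_5-points: {(1, 1), (1, 2), (2, 0), (2, 1), (4, 0), (4, 2)}; count = 6.

For each of the 25 pairs (x, y) ∈ F_5², evaluate f(x, y) mod 5. Record the zeros.
  x = 0: [0↦3, 1↦2, 2↦4, 3↦4, 4↦2]  zeros at y ∈ ∅
  x = 1: [0↦3, 1↦0, 2↦0, 3↦3, 4↦4]  zeros at y ∈ {1, 2}
  x = 2: [0↦0, 1↦0, 2↦3, 3↦4, 4↦3]  zeros at y ∈ {0, 1}
  x = 3: [0↦4, 1↦2, 2↦3, 3↦2, 4↦4]  zeros at y ∈ ∅
  x = 4: [0↦0, 1↦1, 2↦0, 3↦2, 4↦2]  zeros at y ∈ {0, 2}
Collecting zeros: affine points = {(1, 1), (1, 2), (2, 0), (2, 1), (4, 0), (4, 2)}.
Total count |C(F_5)_aff| = 6.


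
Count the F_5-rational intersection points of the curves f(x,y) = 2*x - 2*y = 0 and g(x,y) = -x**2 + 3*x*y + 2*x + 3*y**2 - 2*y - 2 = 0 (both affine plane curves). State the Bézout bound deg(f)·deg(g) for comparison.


Common zeros: ∅; count = 0; Bézout bound = 2.

deg(f) = 1, deg(g) = 2, so Bézout bound = 2.
Scan x ∈ F_5. For each x, list the y ∈ F_5 with f(x, y) ≡ 0 and those with g(x, y) ≡ 0 (mod 5); the common zeros in that column are the intersection.
  x = 0: f ≡ 0 at y ∈ {0}; g ≡ 0 at y ∈ ∅; common: ∅.
  x = 1: f ≡ 0 at y ∈ {1}; g ≡ 0 at y ∈ ∅; common: ∅.
  x = 2: f ≡ 0 at y ∈ {2}; g ≡ 0 at y ∈ {1}; common: ∅.
  x = 3: f ≡ 0 at y ∈ {3}; g ≡ 0 at y ∈ {0, 1}; common: ∅.
  x = 4: f ≡ 0 at y ∈ {4}; g ≡ 0 at y ∈ {0}; common: ∅.
Collecting: common zeros = ∅, so the count is 0.
Comparison with the Bézout bound: 0 ≤ 2 = deg(f)·deg(g), as expected for curves with no common component (the affine F_5-count falls short of the bound because intersections may lie at infinity, over extension fields, or carry multiplicity).


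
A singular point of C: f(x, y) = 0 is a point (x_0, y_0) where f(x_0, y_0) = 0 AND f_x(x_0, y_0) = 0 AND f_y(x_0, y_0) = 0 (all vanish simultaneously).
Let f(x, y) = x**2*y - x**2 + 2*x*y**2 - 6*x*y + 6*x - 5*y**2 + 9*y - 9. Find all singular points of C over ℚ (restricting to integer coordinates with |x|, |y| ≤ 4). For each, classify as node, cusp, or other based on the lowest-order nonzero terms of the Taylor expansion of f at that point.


Singular points: {(3, 0)}; classification: node.

Compute partial derivatives:
  f_x = 2*x*y - 2*x + 2*y**2 - 6*y + 6.
  f_y = x**2 + 4*x*y - 6*x - 10*y + 9.
Scan x_0 ∈ {−4, ..., 4}. For each x_0, f_y(x_0, y) is a polynomial in y; find its integer roots y ∈ {−4, ..., 4}, then test f_x and f at those candidates.
  x = -4: f_y(-4, y) = 49 - 26*y; no integer root y with |y| ≤ 4.
  x = -3: f_y(-3, y) = 36 - 22*y; no integer root y with |y| ≤ 4.
  x = -2: f_y(-2, y) = 25 - 18*y; no integer root y with |y| ≤ 4.
  x = -1: f_y(-1, y) = 16 - 14*y; no integer root y with |y| ≤ 4.
  x = 0: f_y(0, y) = 9 - 10*y; no integer root y with |y| ≤ 4.
  x = 1: f_y(1, y) = 4 - 6*y; no integer root y with |y| ≤ 4.
  x = 2: f_y(2, y) = 1 - 2*y; no integer root y with |y| ≤ 4.
  x = 3: f_y(3, y) = 2*y; vanishes at y ∈ {0}. (3, 0): f_x = 0, f = 0 — SINGULAR.
  x = 4: f_y(4, y) = 6*y + 1; no integer root y with |y| ≤ 4.
Only singular point on the grid: (3, 0).
Classify: substitute x = 3 + u, y = 0 + v and expand: f = u**2*v - u**2 + 2*u*v**2 + v**2.
No constant or linear terms (consistent with a singular point). Quadratic part: -u**2 + v**2. Cubic part: u**2*v + 2*u*v**2.
The quadratic part v**2 - u**2 = (v − u)(v + u) splits into two distinct linear factors, so there are two distinct tangent lines y − 0 = ±(x − 3) — this is a node (ordinary double point).
Classification: node.


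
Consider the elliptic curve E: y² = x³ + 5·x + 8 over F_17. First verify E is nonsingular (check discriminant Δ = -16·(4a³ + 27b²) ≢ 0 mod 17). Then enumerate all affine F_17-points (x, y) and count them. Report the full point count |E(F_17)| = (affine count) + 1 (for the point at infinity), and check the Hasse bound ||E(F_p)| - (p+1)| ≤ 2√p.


Affine points = {(0, 5), (0, 12), (2, 3), (2, 14), (3, 4), (3, 13), (6, 4), (6, 13), (8, 4), (8, 13), (9, 0), (10, 2), (10, 15), (11, 0), (13, 3), (13, 14), (14, 0), (16, 6), (16, 11)}; affine count = 19; |E(F_17)| = 20.

Discriminant check: Δ ∝ 4a³ + 27b² = 4·5³ + 27·8² = 4·125 + 27·64 ≡ 1 (mod 17). Nonzero ⇒ E is nonsingular.
For each x ∈ F_17, compute rhs = x³ + 5·x + 8 mod 17, then count y ∈ F_17 with y² ≡ rhs.
  x = 0: rhs = 8, matching y values: 5, 12 (2 points).
  x = 1: rhs = 14, matching y values: none (0 points).
  x = 2: rhs = 9, matching y values: 3, 14 (2 points).
  x = 3: rhs = 16, matching y values: 4, 13 (2 points).
  x = 4: rhs = 7, matching y values: none (0 points).
  x = 5: rhs = 5, matching y values: none (0 points).
  x = 6: rhs = 16, matching y values: 4, 13 (2 points).
  x = 7: rhs = 12, matching y values: none (0 points).
  x = 8: rhs = 16, matching y values: 4, 13 (2 points).
  x = 9: rhs = 0, matching y values: 0 (1 points).
  x = 10: rhs = 4, matching y values: 2, 15 (2 points).
  x = 11: rhs = 0, matching y values: 0 (1 points).
  x = 12: rhs = 11, matching y values: none (0 points).
  x = 13: rhs = 9, matching y values: 3, 14 (2 points).
  x = 14: rhs = 0, matching y values: 0 (1 points).
  x = 15: rhs = 7, matching y values: none (0 points).
  x = 16: rhs = 2, matching y values: 6, 11 (2 points).
Total affine count: 19.
Full point count |E(F_17)| = 19 + 1 = 20.
Hasse bound: |20 − (17+1)| = |2| = 2 ≤ 2√17 ≈ 8.2462 ✓.


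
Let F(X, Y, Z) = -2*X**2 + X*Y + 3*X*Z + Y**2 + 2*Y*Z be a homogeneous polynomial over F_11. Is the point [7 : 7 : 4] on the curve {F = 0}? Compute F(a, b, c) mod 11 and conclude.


F(7,7,4) ≡ 8 (mod 11); P is NOT on the curve.

Evaluate F(7, 7, 4) term-by-term (mod 11).
  -2*X**2 ↦ -2·49·1·1 = -98
  X*Y ↦ 1·7·7·1 = 49
  3*X*Z ↦ 3·7·1·4 = 84
  Y**2 ↦ 1·1·49·1 = 49
  2*Y*Z ↦ 2·1·7·4 = 56
Sum: F(7, 7, 4) = (-98) + (49) + (84) + (49) + (56) = 140.
Reducing mod 11: 140 ≡ 8 (mod 11).
Since F(a, b, c) ≡ 8 ≠ 0 (mod 11), P does NOT lie on the curve.


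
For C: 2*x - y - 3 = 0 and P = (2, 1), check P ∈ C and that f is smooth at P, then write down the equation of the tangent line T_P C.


Tangent line at P: 2*x - y - 3 = 0.

Step 1: f(2, 1) = 0, so P lies on C.
Step 2: partial derivatives
  f_x(x, y) = 2, f_y(x, y) = -1.
  f_x(P) = 2, f_y(P) = -1 (gradient nonzero, so P is smooth).
Step 3: tangent line at P: 2·(x − 2) + -1·(y − 1) = 0.
Expanding: 2*x - y - 3 = 0.


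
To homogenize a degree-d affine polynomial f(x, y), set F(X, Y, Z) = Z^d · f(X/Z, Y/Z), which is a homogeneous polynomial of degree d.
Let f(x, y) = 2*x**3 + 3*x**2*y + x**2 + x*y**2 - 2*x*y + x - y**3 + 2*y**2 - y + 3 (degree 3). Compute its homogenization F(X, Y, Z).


F(X, Y, Z) = 2*X**3 + 3*X**2*Y + X**2*Z + X*Y**2 - 2*X*Y*Z + X*Z**2 - Y**3 + 2*Y**2*Z - Y*Z**2 + 3*Z**3

deg(f) = 3.
Substitute x = X/Z, y = Y/Z into f, then multiply by Z^3.
  monomial 2·x^3·y^0 ↦ 2·X^3·Y^0·Z^0.
  monomial 3·x^2·y^1 ↦ 3·X^2·Y^1·Z^0.
  monomial 1·x^2·y^0 ↦ 1·X^2·Y^0·Z^1.
  monomial 1·x^1·y^2 ↦ 1·X^1·Y^2·Z^0.
  monomial -2·x^1·y^1 ↦ -2·X^1·Y^1·Z^1.
  monomial 1·x^1·y^0 ↦ 1·X^1·Y^0·Z^2.
  monomial -1·x^0·y^3 ↦ -1·X^0·Y^3·Z^0.
  monomial 2·x^0·y^2 ↦ 2·X^0·Y^2·Z^1.
  monomial -1·x^0·y^1 ↦ -1·X^0·Y^1·Z^2.
  monomial 3·x^0·y^0 ↦ 3·X^0·Y^0·Z^3.
Collecting: F(X, Y, Z) = 2*X**3 + 3*X**2*Y + X**2*Z + X*Y**2 - 2*X*Y*Z + X*Z**2 - Y**3 + 2*Y**2*Z - Y*Z**2 + 3*Z**3.


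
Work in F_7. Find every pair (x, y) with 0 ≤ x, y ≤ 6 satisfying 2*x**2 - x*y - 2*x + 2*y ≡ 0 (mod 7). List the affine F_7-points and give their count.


Affine F_7-points: {(0, 0), (1, 0), (3, 5), (4, 5), (5, 4), (6, 1)}; count = 6.

For each of the 49 pairs (x, y) ∈ F_7², evaluate f(x, y) mod 7. Record the zeros.
  x = 0: [0↦0, 1↦2, 2↦4, 3↦6, 4↦1, 5↦3, 6↦5]  zeros at y ∈ {0}
  x = 1: [0↦0, 1↦1, 2↦2, 3↦3, 4↦4, 5↦5, 6↦6]  zeros at y ∈ {0}
  x = 2: [0↦4, 1↦4, 2↦4, 3↦4, 4↦4, 5↦4, 6↦4]  zeros at y ∈ ∅
  x = 3: [0↦5, 1↦4, 2↦3, 3↦2, 4↦1, 5↦0, 6↦6]  zeros at y ∈ {5}
  x = 4: [0↦3, 1↦1, 2↦6, 3↦4, 4↦2, 5↦0, 6↦5]  zeros at y ∈ {5}
  x = 5: [0↦5, 1↦2, 2↦6, 3↦3, 4↦0, 5↦4, 6↦1]  zeros at y ∈ {4}
  x = 6: [0↦4, 1↦0, 2↦3, 3↦6, 4↦2, 5↦5, 6↦1]  zeros at y ∈ {1}
Collecting zeros: affine points = {(0, 0), (1, 0), (3, 5), (4, 5), (5, 4), (6, 1)}.
Total count |C(F_7)_aff| = 6.


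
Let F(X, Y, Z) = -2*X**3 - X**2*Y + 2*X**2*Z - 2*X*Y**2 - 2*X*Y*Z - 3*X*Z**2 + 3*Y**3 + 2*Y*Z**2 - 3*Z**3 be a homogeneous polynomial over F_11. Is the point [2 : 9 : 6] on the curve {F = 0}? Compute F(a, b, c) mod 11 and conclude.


F(2,9,6) ≡ 8 (mod 11); P is NOT on the curve.

Evaluate F(2, 9, 6) term-by-term (mod 11).
  -2*X**3 ↦ -2·8·1·1 = -16
  -X**2*Y ↦ -1·4·9·1 = -36
  2*X**2*Z ↦ 2·4·1·6 = 48
  -2*X*Y**2 ↦ -2·2·81·1 = -324
  -2*X*Y*Z ↦ -2·2·9·6 = -216
  -3*X*Z**2 ↦ -3·2·1·36 = -216
  3*Y**3 ↦ 3·1·729·1 = 2187
  2*Y*Z**2 ↦ 2·1·9·36 = 648
  -3*Z**3 ↦ -3·1·1·216 = -648
Sum: F(2, 9, 6) = (-16) + (-36) + (48) + (-324) + (-216) + (-216) + (2187) + (648) + (-648) = 1427.
Reducing mod 11: 1427 ≡ 8 (mod 11).
Since F(a, b, c) ≡ 8 ≠ 0 (mod 11), P does NOT lie on the curve.


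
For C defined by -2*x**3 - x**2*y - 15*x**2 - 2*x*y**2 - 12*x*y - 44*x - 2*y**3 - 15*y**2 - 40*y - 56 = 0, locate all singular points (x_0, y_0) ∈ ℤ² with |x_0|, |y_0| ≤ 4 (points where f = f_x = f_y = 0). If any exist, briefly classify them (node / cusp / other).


Singular points: {(-2, -2)}; classification: node.

Compute partial derivatives:
  f_x = -6*x**2 - 2*x*y - 30*x - 2*y**2 - 12*y - 44.
  f_y = -x**2 - 4*x*y - 12*x - 6*y**2 - 30*y - 40.
Scan x_0 ∈ {−4, ..., 4}. For each x_0, f_y(x_0, y) is a polynomial in y; find its integer roots y ∈ {−4, ..., 4}, then test f_x and f at those candidates.
  x = -4: f_y(-4, y) = -6*y**2 - 14*y - 8; vanishes at y ∈ {-1}. (-4, -1): f_x = -18 ≠ 0.
  x = -3: f_y(-3, y) = -6*y**2 - 18*y - 13; no integer root y with |y| ≤ 4.
  x = -2: f_y(-2, y) = -6*y**2 - 22*y - 20; vanishes at y ∈ {-2}. (-2, -2): f_x = 0, f = 0 — SINGULAR.
  x = -1: f_y(-1, y) = -6*y**2 - 26*y - 29; no integer root y with |y| ≤ 4.
  x = 0: f_y(0, y) = -6*y**2 - 30*y - 40; no integer root y with |y| ≤ 4.
  x = 1: f_y(1, y) = -6*y**2 - 34*y - 53; no integer root y with |y| ≤ 4.
  x = 2: f_y(2, y) = -6*y**2 - 38*y - 68; no integer root y with |y| ≤ 4.
  x = 3: f_y(3, y) = -6*y**2 - 42*y - 85; no integer root y with |y| ≤ 4.
  x = 4: f_y(4, y) = -6*y**2 - 46*y - 104; no integer root y with |y| ≤ 4.
Only singular point on the grid: (-2, -2).
Classify: substitute x = -2 + u, y = -2 + v and expand: f = -2*u**3 - u**2*v - u**2 - 2*u*v**2 - 2*v**3 + v**2.
No constant or linear terms (consistent with a singular point). Quadratic part: -u**2 + v**2. Cubic part: -2*u**3 - u**2*v - 2*u*v**2 - 2*v**3.
The quadratic part v**2 - u**2 = (v − u)(v + u) splits into two distinct linear factors, so there are two distinct tangent lines y − -2 = ±(x − -2) — this is a node (ordinary double point).
Classification: node.


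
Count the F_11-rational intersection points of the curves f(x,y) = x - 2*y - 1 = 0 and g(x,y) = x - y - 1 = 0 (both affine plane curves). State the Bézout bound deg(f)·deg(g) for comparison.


Common zeros: {(1, 0)}; count = 1; Bézout bound = 1.

deg(f) = 1, deg(g) = 1, so Bézout bound = 1.
Scan x ∈ F_11. For each x, list the y ∈ F_11 with f(x, y) ≡ 0 and those with g(x, y) ≡ 0 (mod 11); the common zeros in that column are the intersection.
  x = 0: f ≡ 0 at y ∈ {5}; g ≡ 0 at y ∈ {10}; common: ∅.
  x = 1: f ≡ 0 at y ∈ {0}; g ≡ 0 at y ∈ {0}; common: {0}.
  x = 2: f ≡ 0 at y ∈ {6}; g ≡ 0 at y ∈ {1}; common: ∅.
  x = 3: f ≡ 0 at y ∈ {1}; g ≡ 0 at y ∈ {2}; common: ∅.
  x = 4: f ≡ 0 at y ∈ {7}; g ≡ 0 at y ∈ {3}; common: ∅.
  x = 5: f ≡ 0 at y ∈ {2}; g ≡ 0 at y ∈ {4}; common: ∅.
  x = 6: f ≡ 0 at y ∈ {8}; g ≡ 0 at y ∈ {5}; common: ∅.
  x = 7: f ≡ 0 at y ∈ {3}; g ≡ 0 at y ∈ {6}; common: ∅.
  x = 8: f ≡ 0 at y ∈ {9}; g ≡ 0 at y ∈ {7}; common: ∅.
  x = 9: f ≡ 0 at y ∈ {4}; g ≡ 0 at y ∈ {8}; common: ∅.
  x = 10: f ≡ 0 at y ∈ {10}; g ≡ 0 at y ∈ {9}; common: ∅.
Collecting: common zeros = {(1, 0)}, so the count is 1.
Comparison with the Bézout bound: 1 ≤ 1 = deg(f)·deg(g), as expected for curves with no common component (the bound is attained).


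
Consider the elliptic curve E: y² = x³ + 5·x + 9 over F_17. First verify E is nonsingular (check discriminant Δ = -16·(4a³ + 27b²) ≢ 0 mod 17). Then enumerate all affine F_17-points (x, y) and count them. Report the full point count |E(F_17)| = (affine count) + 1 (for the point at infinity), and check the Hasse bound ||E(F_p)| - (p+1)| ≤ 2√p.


Affine points = {(0, 3), (0, 14), (1, 7), (1, 10), (3, 0), (4, 5), (4, 12), (6, 0), (7, 8), (7, 9), (8, 0), (9, 1), (9, 16), (11, 1), (11, 16), (14, 1), (14, 16), (15, 5), (15, 12)}; affine count = 19; |E(F_17)| = 20.

Discriminant check: Δ ∝ 4a³ + 27b² = 4·5³ + 27·9² = 4·125 + 27·81 ≡ 1 (mod 17). Nonzero ⇒ E is nonsingular.
For each x ∈ F_17, compute rhs = x³ + 5·x + 9 mod 17, then count y ∈ F_17 with y² ≡ rhs.
  x = 0: rhs = 9, matching y values: 3, 14 (2 points).
  x = 1: rhs = 15, matching y values: 7, 10 (2 points).
  x = 2: rhs = 10, matching y values: none (0 points).
  x = 3: rhs = 0, matching y values: 0 (1 points).
  x = 4: rhs = 8, matching y values: 5, 12 (2 points).
  x = 5: rhs = 6, matching y values: none (0 points).
  x = 6: rhs = 0, matching y values: 0 (1 points).
  x = 7: rhs = 13, matching y values: 8, 9 (2 points).
  x = 8: rhs = 0, matching y values: 0 (1 points).
  x = 9: rhs = 1, matching y values: 1, 16 (2 points).
  x = 10: rhs = 5, matching y values: none (0 points).
  x = 11: rhs = 1, matching y values: 1, 16 (2 points).
  x = 12: rhs = 12, matching y values: none (0 points).
  x = 13: rhs = 10, matching y values: none (0 points).
  x = 14: rhs = 1, matching y values: 1, 16 (2 points).
  x = 15: rhs = 8, matching y values: 5, 12 (2 points).
  x = 16: rhs = 3, matching y values: none (0 points).
Total affine count: 19.
Full point count |E(F_17)| = 19 + 1 = 20.
Hasse bound: |20 − (17+1)| = |2| = 2 ≤ 2√17 ≈ 8.2462 ✓.


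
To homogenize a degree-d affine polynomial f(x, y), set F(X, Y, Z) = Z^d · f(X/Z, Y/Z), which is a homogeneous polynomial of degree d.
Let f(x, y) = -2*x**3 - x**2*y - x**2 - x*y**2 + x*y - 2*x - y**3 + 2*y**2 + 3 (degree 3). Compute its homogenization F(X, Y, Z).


F(X, Y, Z) = -2*X**3 - X**2*Y - X**2*Z - X*Y**2 + X*Y*Z - 2*X*Z**2 - Y**3 + 2*Y**2*Z + 3*Z**3

deg(f) = 3.
Substitute x = X/Z, y = Y/Z into f, then multiply by Z^3.
  monomial -2·x^3·y^0 ↦ -2·X^3·Y^0·Z^0.
  monomial -1·x^2·y^1 ↦ -1·X^2·Y^1·Z^0.
  monomial -1·x^2·y^0 ↦ -1·X^2·Y^0·Z^1.
  monomial -1·x^1·y^2 ↦ -1·X^1·Y^2·Z^0.
  monomial 1·x^1·y^1 ↦ 1·X^1·Y^1·Z^1.
  monomial -2·x^1·y^0 ↦ -2·X^1·Y^0·Z^2.
  monomial -1·x^0·y^3 ↦ -1·X^0·Y^3·Z^0.
  monomial 2·x^0·y^2 ↦ 2·X^0·Y^2·Z^1.
  monomial 3·x^0·y^0 ↦ 3·X^0·Y^0·Z^3.
Collecting: F(X, Y, Z) = -2*X**3 - X**2*Y - X**2*Z - X*Y**2 + X*Y*Z - 2*X*Z**2 - Y**3 + 2*Y**2*Z + 3*Z**3.


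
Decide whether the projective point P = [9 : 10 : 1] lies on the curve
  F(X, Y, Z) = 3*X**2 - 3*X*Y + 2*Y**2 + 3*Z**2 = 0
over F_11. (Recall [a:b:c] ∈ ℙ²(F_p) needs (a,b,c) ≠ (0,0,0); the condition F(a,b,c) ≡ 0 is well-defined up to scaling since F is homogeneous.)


F(9,10,1) ≡ 0 (mod 11); P is on the curve.

Evaluate F(9, 10, 1) term-by-term (mod 11).
  3*X**2 ↦ 3·81·1·1 = 243
  -3*X*Y ↦ -3·9·10·1 = -270
  2*Y**2 ↦ 2·1·100·1 = 200
  3*Z**2 ↦ 3·1·1·1 = 3
Sum: F(9, 10, 1) = (243) + (-270) + (200) + (3) = 176.
Reducing mod 11: 176 ≡ 0 (mod 11).
Since F(a, b, c) ≡ 0 (mod 11), P lies on the curve.


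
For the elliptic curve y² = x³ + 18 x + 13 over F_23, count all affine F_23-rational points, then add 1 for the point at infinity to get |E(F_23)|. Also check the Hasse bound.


Affine points = {(0, 6), (0, 17), (1, 3), (1, 20), (3, 5), (3, 18), (8, 5), (8, 18), (11, 1), (11, 22), (12, 5), (12, 18), (13, 11), (13, 12), (15, 1), (15, 22), (16, 2), (16, 21), (20, 1), (20, 22)}; affine count = 20; |E(F_23)| = 21.

Discriminant check: Δ ∝ 4a³ + 27b² = 4·18³ + 27·13² = 4·5832 + 27·169 ≡ 15 (mod 23). Nonzero ⇒ E is nonsingular.
For each x ∈ F_23, compute rhs = x³ + 18·x + 13 mod 23, then count y ∈ F_23 with y² ≡ rhs.
  x = 0: rhs = 13, matching y values: 6, 17 (2 points).
  x = 1: rhs = 9, matching y values: 3, 20 (2 points).
  x = 2: rhs = 11, matching y values: none (0 points).
  x = 3: rhs = 2, matching y values: 5, 18 (2 points).
  x = 4: rhs = 11, matching y values: none (0 points).
  x = 5: rhs = 21, matching y values: none (0 points).
  x = 6: rhs = 15, matching y values: none (0 points).
  x = 7: rhs = 22, matching y values: none (0 points).
  x = 8: rhs = 2, matching y values: 5, 18 (2 points).
  x = 9: rhs = 7, matching y values: none (0 points).
  x = 10: rhs = 20, matching y values: none (0 points).
  x = 11: rhs = 1, matching y values: 1, 22 (2 points).
  x = 12: rhs = 2, matching y values: 5, 18 (2 points).
  x = 13: rhs = 6, matching y values: 11, 12 (2 points).
  x = 14: rhs = 19, matching y values: none (0 points).
  x = 15: rhs = 1, matching y values: 1, 22 (2 points).
  x = 16: rhs = 4, matching y values: 2, 21 (2 points).
  x = 17: rhs = 11, matching y values: none (0 points).
  x = 18: rhs = 5, matching y values: none (0 points).
  x = 19: rhs = 15, matching y values: none (0 points).
  x = 20: rhs = 1, matching y values: 1, 22 (2 points).
  x = 21: rhs = 15, matching y values: none (0 points).
  x = 22: rhs = 17, matching y values: none (0 points).
Total affine count: 20.
Full point count |E(F_23)| = 20 + 1 = 21.
Hasse bound: |21 − (23+1)| = |-3| = 3 ≤ 2√23 ≈ 9.5917 ✓.


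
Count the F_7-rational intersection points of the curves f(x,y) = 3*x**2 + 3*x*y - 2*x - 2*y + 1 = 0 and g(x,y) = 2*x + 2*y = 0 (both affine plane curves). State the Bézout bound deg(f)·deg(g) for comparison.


Common zeros: ∅; count = 0; Bézout bound = 2.

deg(f) = 2, deg(g) = 1, so Bézout bound = 2.
Scan x ∈ F_7. For each x, list the y ∈ F_7 with f(x, y) ≡ 0 and those with g(x, y) ≡ 0 (mod 7); the common zeros in that column are the intersection.
  x = 0: f ≡ 0 at y ∈ {4}; g ≡ 0 at y ∈ {0}; common: ∅.
  x = 1: f ≡ 0 at y ∈ {5}; g ≡ 0 at y ∈ {6}; common: ∅.
  x = 2: f ≡ 0 at y ∈ {3}; g ≡ 0 at y ∈ {5}; common: ∅.
  x = 3: f ≡ 0 at y ∈ ∅; g ≡ 0 at y ∈ {4}; common: ∅.
  x = 4: f ≡ 0 at y ∈ {5}; g ≡ 0 at y ∈ {3}; common: ∅.
  x = 5: f ≡ 0 at y ∈ {3}; g ≡ 0 at y ∈ {2}; common: ∅.
  x = 6: f ≡ 0 at y ∈ {4}; g ≡ 0 at y ∈ {1}; common: ∅.
Collecting: common zeros = ∅, so the count is 0.
Comparison with the Bézout bound: 0 ≤ 2 = deg(f)·deg(g), as expected for curves with no common component (the affine F_7-count falls short of the bound because intersections may lie at infinity, over extension fields, or carry multiplicity).


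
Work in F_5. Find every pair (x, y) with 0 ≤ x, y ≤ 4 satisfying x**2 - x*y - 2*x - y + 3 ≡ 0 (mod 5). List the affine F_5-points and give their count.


Affine F_5-points: {(0, 3), (1, 1), (2, 1), (3, 4)}; count = 4.

For each of the 25 pairs (x, y) ∈ F_5², evaluate f(x, y) mod 5. Record the zeros.
  x = 0: [0↦3, 1↦2, 2↦1, 3↦0, 4↦4]  zeros at y ∈ {3}
  x = 1: [0↦2, 1↦0, 2↦3, 3↦1, 4↦4]  zeros at y ∈ {1}
  x = 2: [0↦3, 1↦0, 2↦2, 3↦4, 4↦1]  zeros at y ∈ {1}
  x = 3: [0↦1, 1↦2, 2↦3, 3↦4, 4↦0]  zeros at y ∈ {4}
  x = 4: [0↦1, 1↦1, 2↦1, 3↦1, 4↦1]  zeros at y ∈ ∅
Collecting zeros: affine points = {(0, 3), (1, 1), (2, 1), (3, 4)}.
Total count |C(F_5)_aff| = 4.


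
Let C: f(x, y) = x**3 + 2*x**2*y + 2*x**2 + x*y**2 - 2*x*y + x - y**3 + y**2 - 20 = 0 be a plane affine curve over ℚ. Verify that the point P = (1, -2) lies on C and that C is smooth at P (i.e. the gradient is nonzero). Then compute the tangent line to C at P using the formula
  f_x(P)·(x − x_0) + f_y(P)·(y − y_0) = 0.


Tangent line at P: 8*x - 20*y - 48 = 0.

Step 1: f(1, -2) = 0, so P lies on C.
Step 2: partial derivatives
  f_x(x, y) = 3*x**2 + 4*x*y + 4*x + y**2 - 2*y + 1, f_y(x, y) = 2*x**2 + 2*x*y - 2*x - 3*y**2 + 2*y.
  f_x(P) = 8, f_y(P) = -20 (gradient nonzero, so P is smooth).
Step 3: tangent line at P: 8·(x − 1) + -20·(y − -2) = 0.
Expanding: 8*x - 20*y - 48 = 0.


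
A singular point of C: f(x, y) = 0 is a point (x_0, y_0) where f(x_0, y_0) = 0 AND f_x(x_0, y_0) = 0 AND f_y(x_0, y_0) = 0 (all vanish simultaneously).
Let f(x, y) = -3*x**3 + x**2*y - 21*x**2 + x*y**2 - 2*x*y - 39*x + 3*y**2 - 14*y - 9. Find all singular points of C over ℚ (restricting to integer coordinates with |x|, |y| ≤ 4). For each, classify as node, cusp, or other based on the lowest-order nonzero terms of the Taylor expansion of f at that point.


Singular points: {(-2, 3)}; classification: cusp.

Compute partial derivatives:
  f_x = -9*x**2 + 2*x*y - 42*x + y**2 - 2*y - 39.
  f_y = x**2 + 2*x*y - 2*x + 6*y - 14.
Scan x_0 ∈ {−4, ..., 4}. For each x_0, f_y(x_0, y) is a polynomial in y; find its integer roots y ∈ {−4, ..., 4}, then test f_x and f at those candidates.
  x = -4: f_y(-4, y) = 10 - 2*y; no integer root y with |y| ≤ 4.
  x = -3: f_y(-3, y) = 1; no integer root y with |y| ≤ 4.
  x = -2: f_y(-2, y) = 2*y - 6; vanishes at y ∈ {3}. (-2, 3): f_x = 0, f = 0 — SINGULAR.
  x = -1: f_y(-1, y) = 4*y - 11; no integer root y with |y| ≤ 4.
  x = 0: f_y(0, y) = 6*y - 14; no integer root y with |y| ≤ 4.
  x = 1: f_y(1, y) = 8*y - 15; no integer root y with |y| ≤ 4.
  x = 2: f_y(2, y) = 10*y - 14; no integer root y with |y| ≤ 4.
  x = 3: f_y(3, y) = 12*y - 11; no integer root y with |y| ≤ 4.
  x = 4: f_y(4, y) = 14*y - 6; no integer root y with |y| ≤ 4.
Only singular point on the grid: (-2, 3).
Classify: substitute x = -2 + u, y = 3 + v and expand: f = -3*u**3 + u**2*v + u*v**2 + v**2.
No constant or linear terms (consistent with a singular point). Quadratic part: v**2. Cubic part: -3*u**3 + u**2*v + u*v**2.
The quadratic part v**2 is a perfect square, so there is a single (double) tangent line v = 0, i.e. y = 3. Restricting the cubic part to that line (v = 0) leaves -3*u**3 ≠ 0, so f is not divisible by v and the branch is v² ≈ 3*u**3 to lowest order — this is a cusp.
Classification: cusp.


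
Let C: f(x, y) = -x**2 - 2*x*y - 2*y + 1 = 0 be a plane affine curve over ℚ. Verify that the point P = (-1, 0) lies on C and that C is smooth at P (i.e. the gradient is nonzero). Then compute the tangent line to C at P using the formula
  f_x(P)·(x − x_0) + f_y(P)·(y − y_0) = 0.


Tangent line at P: 2*x + 2 = 0.

Step 1: f(-1, 0) = 0, so P lies on C.
Step 2: partial derivatives
  f_x(x, y) = -2*x - 2*y, f_y(x, y) = -2*x - 2.
  f_x(P) = 2, f_y(P) = 0 (gradient nonzero, so P is smooth).
Step 3: tangent line at P: 2·(x − -1) + 0·(y − 0) = 0.
Expanding: 2*x + 2 = 0.


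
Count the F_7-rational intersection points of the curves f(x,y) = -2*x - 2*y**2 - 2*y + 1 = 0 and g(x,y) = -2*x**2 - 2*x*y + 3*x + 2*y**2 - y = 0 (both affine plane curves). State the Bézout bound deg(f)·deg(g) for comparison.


Common zeros: {(5, 2)}; count = 1; Bézout bound = 4.

deg(f) = 2, deg(g) = 2, so Bézout bound = 4.
Scan x ∈ F_7. For each x, list the y ∈ F_7 with f(x, y) ≡ 0 and those with g(x, y) ≡ 0 (mod 7); the common zeros in that column are the intersection.
  x = 0: f ≡ 0 at y ∈ ∅; g ≡ 0 at y ∈ {0, 4}; common: ∅.
  x = 1: f ≡ 0 at y ∈ ∅; g ≡ 0 at y ∈ {1, 4}; common: ∅.
  x = 2: f ≡ 0 at y ∈ {1, 5}; g ≡ 0 at y ∈ ∅; common: ∅.
  x = 3: f ≡ 0 at y ∈ ∅; g ≡ 0 at y ∈ {1, 6}; common: ∅.
  x = 4: f ≡ 0 at y ∈ {0, 6}; g ≡ 0 at y ∈ ∅; common: ∅.
  x = 5: f ≡ 0 at y ∈ {2, 4}; g ≡ 0 at y ∈ {0, 2}; common: {2}.
  x = 6: f ≡ 0 at y ∈ {3}; g ≡ 0 at y ∈ ∅; common: ∅.
Collecting: common zeros = {(5, 2)}, so the count is 1.
Comparison with the Bézout bound: 1 ≤ 4 = deg(f)·deg(g), as expected for curves with no common component (the affine F_7-count falls short of the bound because intersections may lie at infinity, over extension fields, or carry multiplicity).


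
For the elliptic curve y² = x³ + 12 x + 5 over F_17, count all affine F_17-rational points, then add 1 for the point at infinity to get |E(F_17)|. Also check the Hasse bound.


Affine points = {(1, 1), (1, 16), (3, 0), (4, 7), (4, 10), (6, 2), (6, 15), (8, 1), (8, 16), (9, 3), (9, 14), (16, 3), (16, 14)}; affine count = 13; |E(F_17)| = 14.

Discriminant check: Δ ∝ 4a³ + 27b² = 4·12³ + 27·5² = 4·1728 + 27·25 ≡ 5 (mod 17). Nonzero ⇒ E is nonsingular.
For each x ∈ F_17, compute rhs = x³ + 12·x + 5 mod 17, then count y ∈ F_17 with y² ≡ rhs.
  x = 0: rhs = 5, matching y values: none (0 points).
  x = 1: rhs = 1, matching y values: 1, 16 (2 points).
  x = 2: rhs = 3, matching y values: none (0 points).
  x = 3: rhs = 0, matching y values: 0 (1 points).
  x = 4: rhs = 15, matching y values: 7, 10 (2 points).
  x = 5: rhs = 3, matching y values: none (0 points).
  x = 6: rhs = 4, matching y values: 2, 15 (2 points).
  x = 7: rhs = 7, matching y values: none (0 points).
  x = 8: rhs = 1, matching y values: 1, 16 (2 points).
  x = 9: rhs = 9, matching y values: 3, 14 (2 points).
  x = 10: rhs = 3, matching y values: none (0 points).
  x = 11: rhs = 6, matching y values: none (0 points).
  x = 12: rhs = 7, matching y values: none (0 points).
  x = 13: rhs = 12, matching y values: none (0 points).
  x = 14: rhs = 10, matching y values: none (0 points).
  x = 15: rhs = 7, matching y values: none (0 points).
  x = 16: rhs = 9, matching y values: 3, 14 (2 points).
Total affine count: 13.
Full point count |E(F_17)| = 13 + 1 = 14.
Hasse bound: |14 − (17+1)| = |-4| = 4 ≤ 2√17 ≈ 8.2462 ✓.


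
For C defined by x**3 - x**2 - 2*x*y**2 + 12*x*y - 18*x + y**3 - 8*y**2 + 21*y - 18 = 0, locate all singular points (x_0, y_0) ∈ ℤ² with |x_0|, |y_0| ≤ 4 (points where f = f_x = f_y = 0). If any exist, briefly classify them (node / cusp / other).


Singular points: {(0, 3)}; classification: node.

Compute partial derivatives:
  f_x = 3*x**2 - 2*x - 2*y**2 + 12*y - 18.
  f_y = -4*x*y + 12*x + 3*y**2 - 16*y + 21.
Scan x_0 ∈ {−4, ..., 4}. For each x_0, f_y(x_0, y) is a polynomial in y; find its integer roots y ∈ {−4, ..., 4}, then test f_x and f at those candidates.
  x = -4: f_y(-4, y) = 3*y**2 - 27; vanishes at y ∈ {-3, 3}. (-4, -3): f_x = -16 ≠ 0; (-4, 3): f_x = 56 ≠ 0.
  x = -3: f_y(-3, y) = 3*y**2 - 4*y - 15; vanishes at y ∈ {3}. (-3, 3): f_x = 33 ≠ 0.
  x = -2: f_y(-2, y) = 3*y**2 - 8*y - 3; vanishes at y ∈ {3}. (-2, 3): f_x = 16 ≠ 0.
  x = -1: f_y(-1, y) = 3*y**2 - 12*y + 9; vanishes at y ∈ {1, 3}. (-1, 1): f_x = -3 ≠ 0; (-1, 3): f_x = 5 ≠ 0.
  x = 0: f_y(0, y) = 3*y**2 - 16*y + 21; vanishes at y ∈ {3}. (0, 3): f_x = 0, f = 0 — SINGULAR.
  x = 1: f_y(1, y) = 3*y**2 - 20*y + 33; vanishes at y ∈ {3}. (1, 3): f_x = 1 ≠ 0.
  x = 2: f_y(2, y) = 3*y**2 - 24*y + 45; vanishes at y ∈ {3}. (2, 3): f_x = 8 ≠ 0.
  x = 3: f_y(3, y) = 3*y**2 - 28*y + 57; vanishes at y ∈ {3}. (3, 3): f_x = 21 ≠ 0.
  x = 4: f_y(4, y) = 3*y**2 - 32*y + 69; vanishes at y ∈ {3}. (4, 3): f_x = 40 ≠ 0.
Only singular point on the grid: (0, 3).
Classify: substitute x = 0 + u, y = 3 + v and expand: f = u**3 - u**2 - 2*u*v**2 + v**3 + v**2.
No constant or linear terms (consistent with a singular point). Quadratic part: -u**2 + v**2. Cubic part: u**3 - 2*u*v**2 + v**3.
The quadratic part v**2 - u**2 = (v − u)(v + u) splits into two distinct linear factors, so there are two distinct tangent lines y − 3 = ±(x − 0) — this is a node (ordinary double point).
Classification: node.


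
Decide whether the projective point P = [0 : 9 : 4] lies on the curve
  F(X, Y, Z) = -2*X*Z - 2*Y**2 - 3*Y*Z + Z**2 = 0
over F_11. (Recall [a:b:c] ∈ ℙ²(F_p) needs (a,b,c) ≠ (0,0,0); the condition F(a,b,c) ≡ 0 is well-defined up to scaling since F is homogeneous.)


F(0,9,4) ≡ 10 (mod 11); P is NOT on the curve.

Evaluate F(0, 9, 4) term-by-term (mod 11).
  -2*X*Z ↦ -2·0·1·4 = 0
  -2*Y**2 ↦ -2·1·81·1 = -162
  -3*Y*Z ↦ -3·1·9·4 = -108
  Z**2 ↦ 1·1·1·16 = 16
Sum: F(0, 9, 4) = (0) + (-162) + (-108) + (16) = -254.
Reducing mod 11: -254 ≡ 10 (mod 11).
Since F(a, b, c) ≡ 10 ≠ 0 (mod 11), P does NOT lie on the curve.


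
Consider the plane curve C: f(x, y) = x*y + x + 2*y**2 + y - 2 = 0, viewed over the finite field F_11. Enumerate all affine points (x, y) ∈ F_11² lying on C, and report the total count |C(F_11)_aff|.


Affine F_11-points: {(1, 2), (1, 8), (2, 0), (2, 4), (4, 5), (4, 9), (5, 1), (5, 7), (8, 6), (9, 3)}; count = 10.

For each of the 121 pairs (x, y) ∈ F_11², evaluate f(x, y) mod 11. Record the zeros.
  x = 0: [0↦9, 1↦1, 2↦8, 3↦8, 4↦1, 5↦9, 6↦10, 7↦4, 8↦2, 9↦4, 10↦10]  zeros at y ∈ ∅
  x = 1: [0↦10, 1↦3, 2↦0, 3↦1, 4↦6, 5↦4, 6↦6, 7↦1, 8↦0, 9↦3, 10↦10]  zeros at y ∈ {2, 8}
  x = 2: [0↦0, 1↦5, 2↦3, 3↦5, 4↦0, 5↦10, 6↦2, 7↦9, 8↦9, 9↦2, 10↦10]  zeros at y ∈ {0, 4}
  x = 3: [0↦1, 1↦7, 2↦6, 3↦9, 4↦5, 5↦5, 6↦9, 7↦6, 8↦7, 9↦1, 10↦10]  zeros at y ∈ ∅
  x = 4: [0↦2, 1↦9, 2↦9, 3↦2, 4↦10, 5↦0, 6↦5, 7↦3, 8↦5, 9↦0, 10↦10]  zeros at y ∈ {5, 9}
  x = 5: [0↦3, 1↦0, 2↦1, 3↦6, 4↦4, 5↦6, 6↦1, 7↦0, 8↦3, 9↦10, 10↦10]  zeros at y ∈ {1, 7}
  x = 6: [0↦4, 1↦2, 2↦4, 3↦10, 4↦9, 5↦1, 6↦8, 7↦8, 8↦1, 9↦9, 10↦10]  zeros at y ∈ ∅
  x = 7: [0↦5, 1↦4, 2↦7, 3↦3, 4↦3, 5↦7, 6↦4, 7↦5, 8↦10, 9↦8, 10↦10]  zeros at y ∈ ∅
  x = 8: [0↦6, 1↦6, 2↦10, 3↦7, 4↦8, 5↦2, 6↦0, 7↦2, 8↦8, 9↦7, 10↦10]  zeros at y ∈ {6}
  x = 9: [0↦7, 1↦8, 2↦2, 3↦0, 4↦2, 5↦8, 6↦7, 7↦10, 8↦6, 9↦6, 10↦10]  zeros at y ∈ {3}
  x = 10: [0↦8, 1↦10, 2↦5, 3↦4, 4↦7, 5↦3, 6↦3, 7↦7, 8↦4, 9↦5, 10↦10]  zeros at y ∈ ∅
Collecting zeros: affine points = {(1, 2), (1, 8), (2, 0), (2, 4), (4, 5), (4, 9), (5, 1), (5, 7), (8, 6), (9, 3)}.
Total count |C(F_11)_aff| = 10.


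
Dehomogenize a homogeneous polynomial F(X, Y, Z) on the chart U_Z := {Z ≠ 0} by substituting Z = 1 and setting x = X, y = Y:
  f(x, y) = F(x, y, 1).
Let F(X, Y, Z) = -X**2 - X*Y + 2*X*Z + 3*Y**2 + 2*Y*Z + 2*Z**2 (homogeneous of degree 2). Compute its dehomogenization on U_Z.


f(x, y) = -x**2 - x*y + 2*x + 3*y**2 + 2*y + 2

On U_Z we set Z = 1. Each monomial c·X^i·Y^j·Z^k in F becomes c·x^i·y^j·1^k = c·x^i·y^j.
Substituting Z = 1: F(X, Y, 1) = -x**2 - x*y + 2*x + 3*y**2 + 2*y + 2.
Note: deg(f) ≤ deg(F) = 2; strict inequality happens when F is divisible by Z (lost terms).


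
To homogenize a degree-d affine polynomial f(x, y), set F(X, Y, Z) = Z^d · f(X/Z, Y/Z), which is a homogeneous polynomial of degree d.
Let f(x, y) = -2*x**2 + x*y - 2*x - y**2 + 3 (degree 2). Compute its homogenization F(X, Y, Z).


F(X, Y, Z) = -2*X**2 + X*Y - 2*X*Z - Y**2 + 3*Z**2

deg(f) = 2.
Substitute x = X/Z, y = Y/Z into f, then multiply by Z^2.
  monomial -2·x^2·y^0 ↦ -2·X^2·Y^0·Z^0.
  monomial 1·x^1·y^1 ↦ 1·X^1·Y^1·Z^0.
  monomial -2·x^1·y^0 ↦ -2·X^1·Y^0·Z^1.
  monomial -1·x^0·y^2 ↦ -1·X^0·Y^2·Z^0.
  monomial 3·x^0·y^0 ↦ 3·X^0·Y^0·Z^2.
Collecting: F(X, Y, Z) = -2*X**2 + X*Y - 2*X*Z - Y**2 + 3*Z**2.


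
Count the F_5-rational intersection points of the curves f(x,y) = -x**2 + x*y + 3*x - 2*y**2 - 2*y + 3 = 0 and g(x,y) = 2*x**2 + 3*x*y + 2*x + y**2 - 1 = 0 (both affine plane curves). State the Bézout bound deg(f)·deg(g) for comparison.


Common zeros: {(3, 4)}; count = 1; Bézout bound = 4.

deg(f) = 2, deg(g) = 2, so Bézout bound = 4.
Scan x ∈ F_5. For each x, list the y ∈ F_5 with f(x, y) ≡ 0 and those with g(x, y) ≡ 0 (mod 5); the common zeros in that column are the intersection.
  x = 0: f ≡ 0 at y ∈ ∅; g ≡ 0 at y ∈ {1, 4}; common: ∅.
  x = 1: f ≡ 0 at y ∈ {0, 2}; g ≡ 0 at y ∈ ∅; common: ∅.
  x = 2: f ≡ 0 at y ∈ {0}; g ≡ 0 at y ∈ ∅; common: ∅.
  x = 3: f ≡ 0 at y ∈ {4}; g ≡ 0 at y ∈ {2, 4}; common: {4}.
  x = 4: f ≡ 0 at y ∈ {2, 4}; g ≡ 0 at y ∈ ∅; common: ∅.
Collecting: common zeros = {(3, 4)}, so the count is 1.
Comparison with the Bézout bound: 1 ≤ 4 = deg(f)·deg(g), as expected for curves with no common component (the affine F_5-count falls short of the bound because intersections may lie at infinity, over extension fields, or carry multiplicity).


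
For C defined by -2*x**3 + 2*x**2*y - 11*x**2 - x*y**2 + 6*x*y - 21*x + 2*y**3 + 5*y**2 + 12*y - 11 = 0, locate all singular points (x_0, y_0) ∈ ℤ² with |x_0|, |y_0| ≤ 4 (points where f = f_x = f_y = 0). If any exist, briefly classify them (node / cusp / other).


Singular points: {(-2, -1)}; classification: node.

Compute partial derivatives:
  f_x = -6*x**2 + 4*x*y - 22*x - y**2 + 6*y - 21.
  f_y = 2*x**2 - 2*x*y + 6*x + 6*y**2 + 10*y + 12.
Scan x_0 ∈ {−4, ..., 4}. For each x_0, f_y(x_0, y) is a polynomial in y; find its integer roots y ∈ {−4, ..., 4}, then test f_x and f at those candidates.
  x = -4: f_y(-4, y) = 6*y**2 + 18*y + 20; no integer root y with |y| ≤ 4.
  x = -3: f_y(-3, y) = 6*y**2 + 16*y + 12; no integer root y with |y| ≤ 4.
  x = -2: f_y(-2, y) = 6*y**2 + 14*y + 8; vanishes at y ∈ {-1}. (-2, -1): f_x = 0, f = 0 — SINGULAR.
  x = -1: f_y(-1, y) = 6*y**2 + 12*y + 8; no integer root y with |y| ≤ 4.
  x = 0: f_y(0, y) = 6*y**2 + 10*y + 12; no integer root y with |y| ≤ 4.
  x = 1: f_y(1, y) = 6*y**2 + 8*y + 20; no integer root y with |y| ≤ 4.
  x = 2: f_y(2, y) = 6*y**2 + 6*y + 32; no integer root y with |y| ≤ 4.
  x = 3: f_y(3, y) = 6*y**2 + 4*y + 48; no integer root y with |y| ≤ 4.
  x = 4: f_y(4, y) = 6*y**2 + 2*y + 68; no integer root y with |y| ≤ 4.
Only singular point on the grid: (-2, -1).
Classify: substitute x = -2 + u, y = -1 + v and expand: f = -2*u**3 + 2*u**2*v - u**2 - u*v**2 + 2*v**3 + v**2.
No constant or linear terms (consistent with a singular point). Quadratic part: -u**2 + v**2. Cubic part: -2*u**3 + 2*u**2*v - u*v**2 + 2*v**3.
The quadratic part v**2 - u**2 = (v − u)(v + u) splits into two distinct linear factors, so there are two distinct tangent lines y − -1 = ±(x − -2) — this is a node (ordinary double point).
Classification: node.


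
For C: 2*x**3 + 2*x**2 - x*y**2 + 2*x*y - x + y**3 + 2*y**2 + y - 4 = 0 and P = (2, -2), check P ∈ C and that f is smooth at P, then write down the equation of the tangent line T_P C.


Tangent line at P: 23*x + 17*y - 12 = 0.

Step 1: f(2, -2) = 0, so P lies on C.
Step 2: partial derivatives
  f_x(x, y) = 6*x**2 + 4*x - y**2 + 2*y - 1, f_y(x, y) = -2*x*y + 2*x + 3*y**2 + 4*y + 1.
  f_x(P) = 23, f_y(P) = 17 (gradient nonzero, so P is smooth).
Step 3: tangent line at P: 23·(x − 2) + 17·(y − -2) = 0.
Expanding: 23*x + 17*y - 12 = 0.


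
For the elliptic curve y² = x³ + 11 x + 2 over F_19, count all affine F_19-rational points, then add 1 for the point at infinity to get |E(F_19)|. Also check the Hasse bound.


Affine points = {(3, 9), (3, 10), (5, 7), (5, 12), (7, 2), (7, 17), (12, 0), (13, 9), (13, 10), (18, 3), (18, 16)}; affine count = 11; |E(F_19)| = 12.

Discriminant check: Δ ∝ 4a³ + 27b² = 4·11³ + 27·2² = 4·1331 + 27·4 ≡ 17 (mod 19). Nonzero ⇒ E is nonsingular.
For each x ∈ F_19, compute rhs = x³ + 11·x + 2 mod 19, then count y ∈ F_19 with y² ≡ rhs.
  x = 0: rhs = 2, matching y values: none (0 points).
  x = 1: rhs = 14, matching y values: none (0 points).
  x = 2: rhs = 13, matching y values: none (0 points).
  x = 3: rhs = 5, matching y values: 9, 10 (2 points).
  x = 4: rhs = 15, matching y values: none (0 points).
  x = 5: rhs = 11, matching y values: 7, 12 (2 points).
  x = 6: rhs = 18, matching y values: none (0 points).
  x = 7: rhs = 4, matching y values: 2, 17 (2 points).
  x = 8: rhs = 13, matching y values: none (0 points).
  x = 9: rhs = 13, matching y values: none (0 points).
  x = 10: rhs = 10, matching y values: none (0 points).
  x = 11: rhs = 10, matching y values: none (0 points).
  x = 12: rhs = 0, matching y values: 0 (1 points).
  x = 13: rhs = 5, matching y values: 9, 10 (2 points).
  x = 14: rhs = 12, matching y values: none (0 points).
  x = 15: rhs = 8, matching y values: none (0 points).
  x = 16: rhs = 18, matching y values: none (0 points).
  x = 17: rhs = 10, matching y values: none (0 points).
  x = 18: rhs = 9, matching y values: 3, 16 (2 points).
Total affine count: 11.
Full point count |E(F_19)| = 11 + 1 = 12.
Hasse bound: |12 − (19+1)| = |-8| = 8 ≤ 2√19 ≈ 8.7178 ✓.


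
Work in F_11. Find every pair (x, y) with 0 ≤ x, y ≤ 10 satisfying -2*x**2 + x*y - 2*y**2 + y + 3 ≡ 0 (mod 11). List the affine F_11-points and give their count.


Affine F_11-points: {(0, 7), (0, 10), (1, 3), (1, 9), (5, 4), (5, 10), (6, 3), (6, 6), (8, 4), (8, 6), (9, 7), (9, 9)}; count = 12.

For each of the 121 pairs (x, y) ∈ F_11², evaluate f(x, y) mod 11. Record the zeros.
  x = 0: [0↦3, 1↦2, 2↦8, 3↦10, 4↦8, 5↦2, 6↦3, 7↦0, 8↦4, 9↦4, 10↦0]  zeros at y ∈ {7, 10}
  x = 1: [0↦1, 1↦1, 2↦8, 3↦0, 4↦10, 5↦5, 6↦7, 7↦5, 8↦10, 9↦0, 10↦8]  zeros at y ∈ {3, 9}
  x = 2: [0↦6, 1↦7, 2↦4, 3↦8, 4↦8, 5↦4, 6↦7, 7↦6, 8↦1, 9↦3, 10↦1]  zeros at y ∈ ∅
  x = 3: [0↦7, 1↦9, 2↦7, 3↦1, 4↦2, 5↦10, 6↦3, 7↦3, 8↦10, 9↦2, 10↦1]  zeros at y ∈ ∅
  x = 4: [0↦4, 1↦7, 2↦6, 3↦1, 4↦3, 5↦1, 6↦6, 7↦7, 8↦4, 9↦8, 10↦8]  zeros at y ∈ ∅
  x = 5: [0↦8, 1↦1, 2↦1, 3↦8, 4↦0, 5↦10, 6↦5, 7↦7, 8↦5, 9↦10, 10↦0]  zeros at y ∈ {4, 10}
  x = 6: [0↦8, 1↦2, 2↦3, 3↦0, 4↦4, 5↦4, 6↦0, 7↦3, 8↦2, 9↦8, 10↦10]  zeros at y ∈ {3, 6}
  x = 7: [0↦4, 1↦10, 2↦1, 3↦10, 4↦4, 5↦5, 6↦2, 7↦6, 8↦6, 9↦2, 10↦5]  zeros at y ∈ ∅
  x = 8: [0↦7, 1↦3, 2↦6, 3↦5, 4↦0, 5↦2, 6↦0, 7↦5, 8↦6, 9↦3, 10↦7]  zeros at y ∈ {4, 6}
  x = 9: [0↦6, 1↦3, 2↦7, 3↦7, 4↦3, 5↦6, 6↦5, 7↦0, 8↦2, 9↦0, 10↦5]  zeros at y ∈ {7, 9}
  x = 10: [0↦1, 1↦10, 2↦4, 3↦5, 4↦2, 5↦6, 6↦6, 7↦2, 8↦5, 9↦4, 10↦10]  zeros at y ∈ ∅
Collecting zeros: affine points = {(0, 7), (0, 10), (1, 3), (1, 9), (5, 4), (5, 10), (6, 3), (6, 6), (8, 4), (8, 6), (9, 7), (9, 9)}.
Total count |C(F_11)_aff| = 12.


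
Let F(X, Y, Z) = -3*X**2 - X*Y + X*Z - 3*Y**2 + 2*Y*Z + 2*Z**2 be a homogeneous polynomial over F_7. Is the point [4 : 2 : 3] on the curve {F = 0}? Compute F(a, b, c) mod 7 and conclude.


F(4,2,3) ≡ 2 (mod 7); P is NOT on the curve.

Evaluate F(4, 2, 3) term-by-term (mod 7).
  -3*X**2 ↦ -3·16·1·1 = -48
  -X*Y ↦ -1·4·2·1 = -8
  X*Z ↦ 1·4·1·3 = 12
  -3*Y**2 ↦ -3·1·4·1 = -12
  2*Y*Z ↦ 2·1·2·3 = 12
  2*Z**2 ↦ 2·1·1·9 = 18
Sum: F(4, 2, 3) = (-48) + (-8) + (12) + (-12) + (12) + (18) = -26.
Reducing mod 7: -26 ≡ 2 (mod 7).
Since F(a, b, c) ≡ 2 ≠ 0 (mod 7), P does NOT lie on the curve.
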